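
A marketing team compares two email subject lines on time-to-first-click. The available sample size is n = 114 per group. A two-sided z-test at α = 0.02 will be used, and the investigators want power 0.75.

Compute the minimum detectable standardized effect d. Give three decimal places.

d ≈ 0.397

Need Φ(δ − 2.326) = 0.75, so δ = 2.326 + 0.674 = 3.001.
(The second rejection-region term Φ(−δ − z_{α/2}) is negligible and dropped.)
δ = d·√(n/2) ⇒ d = δ/√(n/2) = 3.001/√(114/2) = 0.3975.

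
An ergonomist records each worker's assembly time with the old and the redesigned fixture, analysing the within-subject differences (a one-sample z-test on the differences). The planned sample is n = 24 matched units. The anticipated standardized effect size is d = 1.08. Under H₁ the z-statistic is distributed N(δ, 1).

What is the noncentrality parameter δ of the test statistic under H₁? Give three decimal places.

δ ≈ 5.291

The noncentrality parameter scales effect size by the design's sample-size factor: δ = d·√n = 1.08 × √24 = 5.2909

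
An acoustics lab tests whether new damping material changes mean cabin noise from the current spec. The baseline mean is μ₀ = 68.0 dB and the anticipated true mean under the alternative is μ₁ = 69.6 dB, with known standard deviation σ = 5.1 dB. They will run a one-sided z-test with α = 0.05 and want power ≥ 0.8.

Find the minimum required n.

Standardized effect: d = |μ₁ − μ₀| / σ = |69.6 − 68.0| / 5.1 = 0.3137
Set Φ(δ − 1.645) = 0.8; then δ − 1.645 = Φ⁻¹(0.8) = 0.842, giving δ = 2.486.
δ = d·√n ⇒ n = (δ/d)² = (2.486 / 0.3137)² = 62.82.
Rounding up, n = 63.

n = 63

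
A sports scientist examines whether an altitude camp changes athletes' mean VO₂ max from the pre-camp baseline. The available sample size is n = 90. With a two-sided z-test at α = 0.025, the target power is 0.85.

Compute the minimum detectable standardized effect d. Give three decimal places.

d ≈ 0.346

Required noncentrality: δ = z_{0.0125} + z_{0.15} = 2.241 + 1.036 = 3.278.
(The second rejection-region term Φ(−δ − z_{α/2}) is negligible and dropped.)
δ = d·√n ⇒ d = δ/√n = 3.278/√90 = 0.3455.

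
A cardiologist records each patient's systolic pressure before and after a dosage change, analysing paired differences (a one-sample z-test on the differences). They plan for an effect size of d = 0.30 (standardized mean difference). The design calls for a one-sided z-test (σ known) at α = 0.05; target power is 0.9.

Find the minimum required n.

For power 0.9 need Φ(δ − z_{0.05}) = 0.9, so δ = z_{0.05} + z_{0.10} = 1.645 + 1.282 = 2.926.
δ = d·√n ⇒ n = (δ/d)² = (2.926 / 0.30)² = 95.15.
Round up to the next whole unit.

n = 96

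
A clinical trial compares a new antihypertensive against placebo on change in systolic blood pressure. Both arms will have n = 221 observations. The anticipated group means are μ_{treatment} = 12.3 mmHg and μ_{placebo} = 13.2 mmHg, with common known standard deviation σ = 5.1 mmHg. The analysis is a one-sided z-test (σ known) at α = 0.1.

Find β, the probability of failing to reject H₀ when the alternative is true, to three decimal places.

Standardized effect: d = |μ_{treatment} − μ_{placebo}| / σ = |12.3 − 13.2| / 5.1 = 0.1765
Noncentrality parameter: δ = d·√(n/2) = 0.1765 × √(221/2) = 1.8550
One-sided α = 0.1 → critical value z_{0.1} = 1.282.
Power = P(Z > 1.282 − δ) = Φ(0.573) = 0.7168.
Type II error: β = 1 − power = 1 − 0.7168 = 0.2832.

β ≈ 0.283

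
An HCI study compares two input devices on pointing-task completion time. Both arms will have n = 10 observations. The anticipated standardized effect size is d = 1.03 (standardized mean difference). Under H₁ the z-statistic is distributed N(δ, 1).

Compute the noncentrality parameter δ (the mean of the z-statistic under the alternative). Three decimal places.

δ ≈ 2.303

The noncentrality parameter scales effect size by the design's sample-size factor: δ = d·√(n/2) = 1.03 × √(10/2) = 2.3032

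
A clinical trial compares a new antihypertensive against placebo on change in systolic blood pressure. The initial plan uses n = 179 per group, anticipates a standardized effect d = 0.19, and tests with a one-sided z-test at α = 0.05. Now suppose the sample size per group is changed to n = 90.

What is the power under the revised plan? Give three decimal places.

Power ≈ 0.356

With n = 90 per group: δ = d·√(n/2) = 0.19 × √(90/2) = 1.2746. Critical value z_{0.05} = 1.645.
Revised power = P(Z > 1.645 − δ) = Φ(-0.370) = 0.3556.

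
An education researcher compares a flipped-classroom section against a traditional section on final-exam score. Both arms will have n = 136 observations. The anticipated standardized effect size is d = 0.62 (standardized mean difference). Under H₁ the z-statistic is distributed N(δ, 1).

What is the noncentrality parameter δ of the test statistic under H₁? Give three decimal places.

δ ≈ 5.113

δ = d·√(n/2) = 0.62 × √(136/2) = 5.1127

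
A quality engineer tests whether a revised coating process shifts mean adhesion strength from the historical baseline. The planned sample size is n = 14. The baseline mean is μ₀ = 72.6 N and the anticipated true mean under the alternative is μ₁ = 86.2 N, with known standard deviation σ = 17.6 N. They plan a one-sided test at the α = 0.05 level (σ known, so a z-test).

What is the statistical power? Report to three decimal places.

Standardized effect: d = |μ₁ − μ₀| / σ = |86.2 − 72.6| / 17.6 = 0.7727
Noncentrality parameter: δ = d·√n = 0.7727 × √14 = 2.8913
Critical value for a one-sided test at α = 0.05: z_α = 1.645.
Power = Φ(δ − 1.645) = Φ(1.246) = 0.8937.

Power ≈ 0.894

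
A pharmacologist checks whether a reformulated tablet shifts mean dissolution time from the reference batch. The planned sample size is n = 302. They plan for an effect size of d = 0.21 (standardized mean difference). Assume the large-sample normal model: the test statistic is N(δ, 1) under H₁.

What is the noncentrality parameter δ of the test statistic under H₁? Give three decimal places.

The noncentrality parameter scales effect size by the design's sample-size factor: δ = d·√n = 0.21 × √302 = 3.6494

δ ≈ 3.649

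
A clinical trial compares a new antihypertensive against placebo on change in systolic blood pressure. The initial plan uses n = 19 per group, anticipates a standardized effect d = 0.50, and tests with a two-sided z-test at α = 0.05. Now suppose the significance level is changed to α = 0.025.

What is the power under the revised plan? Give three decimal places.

δ = d·√(n/2) = 0.50 × √(19/2) = 1.5411 (unchanged). New critical value: z_{0.0125} = 2.241.
Revised power = Φ(δ − 2.241) + Φ(−δ − 2.241) = Φ(-0.700) + Φ(-3.783) = 0.2419 + 0.0001 = 0.2419.

Power ≈ 0.242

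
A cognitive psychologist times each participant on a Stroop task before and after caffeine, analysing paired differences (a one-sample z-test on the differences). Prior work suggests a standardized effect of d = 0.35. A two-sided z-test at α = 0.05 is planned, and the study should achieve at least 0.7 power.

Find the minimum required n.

n = 51

Set Φ(δ − 1.960) = 0.7; then δ − 1.960 = Φ⁻¹(0.7) = 0.524, giving δ = 2.484.
(For δ > 0 the lower-tail rejection region contributes negligibly to power, so the one-term inversion is standard.)
δ = d·√n ⇒ n = (δ/d)² = (2.484 / 0.35)² = 50.38.
Round up to the next whole unit.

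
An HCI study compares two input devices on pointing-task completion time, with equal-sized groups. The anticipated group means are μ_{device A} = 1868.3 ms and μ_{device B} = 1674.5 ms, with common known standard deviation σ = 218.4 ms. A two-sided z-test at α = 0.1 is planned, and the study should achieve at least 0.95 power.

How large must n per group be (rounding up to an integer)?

n = 28 per group

Standardized effect: d = |μ_{device A} − μ_{device B}| / σ = |1868.3 − 1674.5| / 218.4 = 0.8874
For power 0.95 need Φ(δ − z_{0.05}) = 0.95, so δ = z_{0.05} + z_{0.05} = 1.645 + 1.645 = 3.290.
(The Φ(−δ − z_{α/2}) term is vanishingly small for δ > 0 and is dropped in the standard sample-size formula.)
δ = d·√(n/2) ⇒ n = 2(δ/d)² = 2 × (3.290 / 0.8874)² = 27.49.
Rounding up, n = 28 per group.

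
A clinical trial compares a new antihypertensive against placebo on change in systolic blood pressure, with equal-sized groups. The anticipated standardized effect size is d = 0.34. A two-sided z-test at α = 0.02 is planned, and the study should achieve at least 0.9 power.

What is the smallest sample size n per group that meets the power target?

n = 226 per group

For power 0.9 need Φ(δ − z_{0.01}) = 0.9, so δ = z_{0.01} + z_{0.10} = 2.326 + 1.282 = 3.608.
(Ignoring the negligible lower-tail rejection probability gives the usual closed-form inversion.)
δ = d·√(n/2) ⇒ n = 2(δ/d)² = 2 × (3.608 / 0.34)² = 225.21.
Rounding up, n = 226 per group.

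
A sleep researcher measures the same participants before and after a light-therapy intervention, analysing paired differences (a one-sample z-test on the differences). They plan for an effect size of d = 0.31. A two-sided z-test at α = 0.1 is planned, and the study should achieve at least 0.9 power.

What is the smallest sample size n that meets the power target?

For power 0.9 need Φ(δ − z_{0.05}) = 0.9, so δ = z_{0.05} + z_{0.10} = 1.645 + 1.282 = 2.926.
(The Φ(−δ − z_{α/2}) term is vanishingly small for δ > 0 and is dropped in the standard sample-size formula.)
δ = d·√n ⇒ n = (δ/d)² = (2.926 / 0.31)² = 89.11.
Rounding up, n = 90.

n = 90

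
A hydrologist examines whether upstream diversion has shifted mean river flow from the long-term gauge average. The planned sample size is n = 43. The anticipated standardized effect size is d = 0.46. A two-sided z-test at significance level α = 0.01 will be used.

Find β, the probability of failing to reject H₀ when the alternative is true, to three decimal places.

Noncentrality parameter: δ = d·√n = 0.46 × √43 = 3.0164
Two-sided α = 0.01 → critical value z_{0.005} = 2.576.
Power = Φ(δ − 2.576) + Φ(−δ − 2.576) = Φ(0.441) + Φ(-5.592) = 0.6702 + 0.0000 = 0.6702.
Type II error: β = 1 − power = 1 − 0.6702 = 0.3298.

β ≈ 0.330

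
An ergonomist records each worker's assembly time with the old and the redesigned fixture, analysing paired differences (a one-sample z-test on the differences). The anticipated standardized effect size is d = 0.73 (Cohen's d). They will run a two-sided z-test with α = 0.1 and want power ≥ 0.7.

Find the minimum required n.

For power 0.7 need Φ(δ − z_{0.05}) = 0.7, so δ = z_{0.05} + z_{0.30} = 1.645 + 0.524 = 2.169.
(For δ > 0 the lower-tail rejection region contributes negligibly to power, so the one-term inversion is standard.)
δ = d·√n ⇒ n = (δ/d)² = (2.169 / 0.73)² = 8.83.
Rounding up, n = 9.

n = 9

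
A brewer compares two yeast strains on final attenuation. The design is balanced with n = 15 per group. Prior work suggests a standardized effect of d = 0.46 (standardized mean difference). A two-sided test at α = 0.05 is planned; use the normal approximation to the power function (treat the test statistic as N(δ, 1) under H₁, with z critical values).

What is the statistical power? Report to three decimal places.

Noncentrality parameter: λ = d·√(n/2) = 0.46 × √(15/2) = 1.2598
Two-sided α = 0.05 → critical value z_{0.025} = 1.960.
Power = Φ(λ − 1.960) + Φ(−λ − 1.960) = Φ(-0.700) + Φ(-3.220) = 0.2419 + 0.0006 = 0.2425.

Power ≈ 0.243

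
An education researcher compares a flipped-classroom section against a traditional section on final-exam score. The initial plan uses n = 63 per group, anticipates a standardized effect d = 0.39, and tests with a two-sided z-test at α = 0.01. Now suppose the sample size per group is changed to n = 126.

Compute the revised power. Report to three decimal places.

Power ≈ 0.698

With n = 126 per group: δ = d·√(n/2) = 0.39 × √(126/2) = 3.0955. Critical value z_{0.005} = 2.576.
Revised power = Φ(δ − 2.576) + Φ(−δ − 2.576) = Φ(0.520) + Φ(-5.671) = 0.6984 + 0.0000 = 0.6984.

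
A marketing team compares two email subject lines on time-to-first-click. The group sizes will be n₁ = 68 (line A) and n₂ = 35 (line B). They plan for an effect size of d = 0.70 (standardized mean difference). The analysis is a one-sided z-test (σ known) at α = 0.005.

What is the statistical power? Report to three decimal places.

Power ≈ 0.785

Noncentrality parameter: δ = d / √(1/n₁ + 1/n₂) = 0.70 / √(1/68 + 1/35) = 3.3649
One-sided α = 0.005 → critical value z_{0.005} = 2.576.
Power = P(Z > 2.576 − δ) = Φ(0.789) = 0.7850.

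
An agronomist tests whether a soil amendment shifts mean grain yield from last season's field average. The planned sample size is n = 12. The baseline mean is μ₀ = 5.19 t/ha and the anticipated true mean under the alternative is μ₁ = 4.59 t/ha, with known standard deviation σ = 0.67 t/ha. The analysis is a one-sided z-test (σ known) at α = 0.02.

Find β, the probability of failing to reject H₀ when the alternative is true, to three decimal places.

Standardized effect: d = |μ₁ − μ₀| / σ = |4.59 − 5.19| / 0.67 = 0.8955
Noncentrality parameter: δ = d·√n = 0.8955 × √12 = 3.1022
Critical value for a one-sided test at α = 0.02: z_α = 2.054.
Power = P(Z > 2.054 − δ) = Φ(1.048) = 0.8528.
Type II error: β = 1 − power = 1 − 0.8528 = 0.1472.

β ≈ 0.147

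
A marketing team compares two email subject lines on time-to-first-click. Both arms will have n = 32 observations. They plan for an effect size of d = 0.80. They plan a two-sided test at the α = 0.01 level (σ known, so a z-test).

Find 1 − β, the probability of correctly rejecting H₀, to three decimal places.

Noncentrality parameter: δ = d·√(n/2) = 0.80 × √(32/2) = 3.2000
Critical value for a two-sided test at α = 0.01: z_{α/2} = 2.576.
Power = Φ(δ − 2.576) + Φ(−δ − 2.576) = Φ(0.624) + Φ(-5.776) = 0.7337 + 0.0000 = 0.7337.

Power ≈ 0.734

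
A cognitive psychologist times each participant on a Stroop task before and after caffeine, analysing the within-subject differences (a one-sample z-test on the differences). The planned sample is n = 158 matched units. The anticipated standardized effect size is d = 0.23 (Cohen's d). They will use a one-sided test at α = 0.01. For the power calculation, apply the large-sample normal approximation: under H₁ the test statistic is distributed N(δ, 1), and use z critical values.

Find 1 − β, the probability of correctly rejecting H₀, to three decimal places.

Power ≈ 0.714

Noncentrality parameter: δ = d·√n = 0.23 × √158 = 2.8911
Critical value for a one-sided test at α = 0.01: z_α = 2.326.
Power = P(Z > 2.326 − δ) = Φ(0.565) = 0.7139.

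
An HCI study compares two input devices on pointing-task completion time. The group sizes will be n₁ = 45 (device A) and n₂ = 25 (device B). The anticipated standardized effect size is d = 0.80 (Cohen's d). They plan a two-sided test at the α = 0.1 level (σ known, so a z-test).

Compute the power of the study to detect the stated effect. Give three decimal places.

Noncentrality parameter: λ = d / √(1/n₁ + 1/n₂) = 0.80 / √(1/45 + 1/25) = 3.2071
Critical value for a two-sided test at α = 0.1: z_{α/2} = 1.645.
Power = Φ(λ − 1.645) + Φ(−λ − 1.645) = Φ(1.562) + Φ(-4.852) = 0.9409 + 0.0000 = 0.9409.

Power ≈ 0.941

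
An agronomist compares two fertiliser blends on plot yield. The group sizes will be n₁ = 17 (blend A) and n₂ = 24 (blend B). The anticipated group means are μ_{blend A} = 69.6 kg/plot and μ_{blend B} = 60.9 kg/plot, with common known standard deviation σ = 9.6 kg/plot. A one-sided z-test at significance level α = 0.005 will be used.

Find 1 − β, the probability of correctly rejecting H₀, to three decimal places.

Standardized effect: d = |μ_{blend A} − μ_{blend B}| / σ = |69.6 − 60.9| / 9.6 = 0.9062
Noncentrality parameter: δ = d / √(1/n₁ + 1/n₂) = 0.9062 / √(1/17 + 1/24) = 2.8588
One-sided α = 0.005 → critical value z_{0.005} = 2.576.
Power = Φ(δ − 2.576) = Φ(0.283) = 0.6114.

Power ≈ 0.611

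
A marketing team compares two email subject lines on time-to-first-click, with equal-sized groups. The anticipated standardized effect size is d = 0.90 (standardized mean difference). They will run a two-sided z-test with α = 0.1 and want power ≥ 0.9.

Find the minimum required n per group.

n = 22 per group

Set Φ(δ − 1.645) = 0.9; then δ − 1.645 = Φ⁻¹(0.9) = 1.282, giving δ = 2.926.
(For δ > 0 the lower-tail rejection region contributes negligibly to power, so the one-term inversion is standard.)
δ = d·√(n/2) ⇒ n = 2(δ/d)² = 2 × (2.926 / 0.90)² = 21.15.
Rounding up, n = 22 per group.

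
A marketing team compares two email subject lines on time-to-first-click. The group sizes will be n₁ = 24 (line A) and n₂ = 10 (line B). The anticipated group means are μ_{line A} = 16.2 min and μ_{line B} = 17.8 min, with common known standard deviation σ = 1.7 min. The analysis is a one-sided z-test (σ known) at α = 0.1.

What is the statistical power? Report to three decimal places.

Standardized effect: d = |μ_{line A} − μ_{line B}| / σ = |16.2 − 17.8| / 1.7 = 0.9412
Noncentrality parameter: λ = d / √(1/n₁ + 1/n₂) = 0.9412 / √(1/24 + 1/10) = 2.5006
Critical value for a one-sided test at α = 0.1: z_α = 1.282.
Power = Φ(λ − 1.282) = Φ(1.219) = 0.8886.

Power ≈ 0.889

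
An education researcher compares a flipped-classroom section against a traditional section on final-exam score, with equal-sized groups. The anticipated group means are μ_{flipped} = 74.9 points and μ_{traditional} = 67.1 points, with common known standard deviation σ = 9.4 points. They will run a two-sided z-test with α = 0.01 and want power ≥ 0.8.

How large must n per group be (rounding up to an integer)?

n = 34 per group

Standardized effect: d = |μ_{flipped} − μ_{traditional}| / σ = |74.9 − 67.1| / 9.4 = 0.8298
Set Φ(δ − 2.576) = 0.8; then δ − 2.576 = Φ⁻¹(0.8) = 0.842, giving δ = 3.417.
(The Φ(−δ − z_{α/2}) term is vanishingly small for δ > 0 and is dropped in the standard sample-size formula.)
δ = d·√(n/2) ⇒ n = 2(δ/d)² = 2 × (3.417 / 0.8298)² = 33.92.
Rounding up, n = 34 per group.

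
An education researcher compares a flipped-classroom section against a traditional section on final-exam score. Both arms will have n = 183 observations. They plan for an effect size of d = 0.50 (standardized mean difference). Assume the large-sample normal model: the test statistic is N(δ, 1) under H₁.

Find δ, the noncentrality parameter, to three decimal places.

δ ≈ 4.783

The noncentrality parameter scales effect size by the design's sample-size factor: δ = d·√(n/2) = 0.50 × √(183/2) = 4.7828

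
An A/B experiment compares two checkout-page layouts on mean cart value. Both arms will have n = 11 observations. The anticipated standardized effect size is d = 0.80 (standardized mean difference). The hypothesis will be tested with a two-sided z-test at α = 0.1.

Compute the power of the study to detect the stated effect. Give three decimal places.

Noncentrality parameter: δ = d·√(n/2) = 0.80 × √(11/2) = 1.8762
Critical value for a two-sided test at α = 0.1: z_{α/2} = 1.645.
Power = Φ(δ − 1.645) + Φ(−δ − 1.645) = Φ(0.231) + Φ(-3.521) = 0.5915 + 0.0002 = 0.5917.

Power ≈ 0.592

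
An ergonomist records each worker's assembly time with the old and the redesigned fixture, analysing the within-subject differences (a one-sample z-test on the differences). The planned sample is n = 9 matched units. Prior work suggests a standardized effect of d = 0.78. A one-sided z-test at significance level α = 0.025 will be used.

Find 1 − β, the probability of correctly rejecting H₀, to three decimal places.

Noncentrality parameter: δ = d·√n = 0.78 × √9 = 2.3400
Critical value for a one-sided test at α = 0.025: z_α = 1.960.
Power = Φ(δ − 1.960) = Φ(0.380) = 0.6480.

Power ≈ 0.648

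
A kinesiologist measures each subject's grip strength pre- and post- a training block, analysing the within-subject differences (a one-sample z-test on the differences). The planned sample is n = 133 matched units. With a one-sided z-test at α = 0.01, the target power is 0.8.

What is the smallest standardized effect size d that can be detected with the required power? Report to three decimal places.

Required noncentrality: δ = z_{0.01} + z_{0.20} = 2.326 + 0.842 = 3.168.
δ = d·√n ⇒ d = δ/√n = 3.168/√133 = 0.2747.

d ≈ 0.275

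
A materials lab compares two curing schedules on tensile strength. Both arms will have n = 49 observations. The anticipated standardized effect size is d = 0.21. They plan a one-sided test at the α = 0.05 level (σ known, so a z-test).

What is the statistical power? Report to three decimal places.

Noncentrality parameter: δ = d·√(n/2) = 0.21 × √(49/2) = 1.0394
Critical value for a one-sided test at α = 0.05: z_α = 1.645.
Power = Φ(δ − 1.645) = Φ(-0.605) = 0.2725.

Power ≈ 0.272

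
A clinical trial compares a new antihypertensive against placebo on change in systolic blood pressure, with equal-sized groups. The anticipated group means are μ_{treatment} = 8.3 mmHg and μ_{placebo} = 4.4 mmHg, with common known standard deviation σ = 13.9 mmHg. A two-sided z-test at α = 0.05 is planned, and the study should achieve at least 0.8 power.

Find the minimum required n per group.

Standardized effect: d = |μ_{treatment} − μ_{placebo}| / σ = |8.3 − 4.4| / 13.9 = 0.2806
Set Φ(δ − 1.960) = 0.8; then δ − 1.960 = Φ⁻¹(0.8) = 0.842, giving δ = 2.802.
(The Φ(−δ − z_{α/2}) term is vanishingly small for δ > 0 and is dropped in the standard sample-size formula.)
δ = d·√(n/2) ⇒ n = 2(δ/d)² = 2 × (2.802 / 0.2806)² = 199.41.
Round up to the next whole unit.

n = 200 per group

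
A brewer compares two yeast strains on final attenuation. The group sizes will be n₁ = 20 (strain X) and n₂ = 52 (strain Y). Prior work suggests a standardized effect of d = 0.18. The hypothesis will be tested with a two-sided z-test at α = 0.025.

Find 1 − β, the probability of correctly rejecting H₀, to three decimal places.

Power ≈ 0.061

Noncentrality parameter: δ = d / √(1/n₁ + 1/n₂) = 0.18 / √(1/20 + 1/52) = 0.6841
Two-sided α = 0.025 → critical value z_{0.0125} = 2.241.
Power = Φ(δ − 2.241) + Φ(−δ − 2.241) = Φ(-1.557) + Φ(-2.926) = 0.0597 + 0.0017 = 0.0614.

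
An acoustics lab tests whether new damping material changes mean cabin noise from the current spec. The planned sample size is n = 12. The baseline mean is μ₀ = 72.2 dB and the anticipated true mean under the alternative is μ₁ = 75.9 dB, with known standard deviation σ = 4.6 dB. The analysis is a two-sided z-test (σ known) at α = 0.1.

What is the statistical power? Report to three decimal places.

Standardized effect: d = |μ₁ − μ₀| / σ = |75.9 − 72.2| / 4.6 = 0.8043
Noncentrality parameter: δ = d·√n = 0.8043 × √12 = 2.7863
Two-sided α = 0.1 → critical value z_{0.05} = 1.645.
Power = Φ(δ − 1.645) + Φ(−δ − 1.645) = Φ(1.141) + Φ(-4.431) = 0.8732 + 0.0000 = 0.8732.

Power ≈ 0.873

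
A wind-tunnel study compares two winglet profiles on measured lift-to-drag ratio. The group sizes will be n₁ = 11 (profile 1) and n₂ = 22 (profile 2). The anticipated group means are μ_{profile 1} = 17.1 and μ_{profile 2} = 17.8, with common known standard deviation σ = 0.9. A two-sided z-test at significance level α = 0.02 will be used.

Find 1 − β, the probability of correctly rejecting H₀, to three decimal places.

Power ≈ 0.413

Standardized effect: d = |μ_{profile 1} − μ_{profile 2}| / σ = |17.1 − 17.8| / 0.9 = 0.7778
Noncentrality parameter: δ = d / √(1/n₁ + 1/n₂) = 0.7778 / √(1/11 + 1/22) = 2.1062
Two-sided α = 0.02 → critical value z_{0.01} = 2.326.
Power = Φ(δ − 2.326) + Φ(−δ − 2.326) = Φ(-0.220) + Φ(-4.433) = 0.4129 + 0.0000 = 0.4129.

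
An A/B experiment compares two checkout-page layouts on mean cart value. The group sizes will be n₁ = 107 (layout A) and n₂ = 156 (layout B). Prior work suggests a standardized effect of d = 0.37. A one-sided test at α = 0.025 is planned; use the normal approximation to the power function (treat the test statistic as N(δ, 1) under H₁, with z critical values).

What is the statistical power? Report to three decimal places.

Noncentrality parameter: δ = d / √(1/n₁ + 1/n₂) = 0.37 / √(1/107 + 1/156) = 2.9477
Critical value for a one-sided test at α = 0.025: z_α = 1.960.
Power = P(Z > 1.960 − δ) = Φ(0.988) = 0.8384.

Power ≈ 0.838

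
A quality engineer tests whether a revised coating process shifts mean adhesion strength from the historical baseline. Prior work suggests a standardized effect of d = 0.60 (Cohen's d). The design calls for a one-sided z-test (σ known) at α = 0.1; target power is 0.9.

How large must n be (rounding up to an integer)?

Set Φ(δ − 1.282) = 0.9; then δ − 1.282 = Φ⁻¹(0.9) = 1.282, giving δ = 2.563.
δ = d·√n ⇒ n = (δ/d)² = (2.563 / 0.60)² = 18.25.
Rounding up, n = 19.

n = 19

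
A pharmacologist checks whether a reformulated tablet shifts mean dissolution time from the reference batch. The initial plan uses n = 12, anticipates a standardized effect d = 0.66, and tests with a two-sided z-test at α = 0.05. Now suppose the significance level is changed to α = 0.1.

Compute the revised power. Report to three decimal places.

Power ≈ 0.739

δ = d·√n = 0.66 × √12 = 2.2863 (unchanged). New critical value: z_{0.05} = 1.645.
Revised power = Φ(δ − 1.645) + Φ(−δ − 1.645) = Φ(0.641) + Φ(-3.931) = 0.7394 + 0.0000 = 0.7394.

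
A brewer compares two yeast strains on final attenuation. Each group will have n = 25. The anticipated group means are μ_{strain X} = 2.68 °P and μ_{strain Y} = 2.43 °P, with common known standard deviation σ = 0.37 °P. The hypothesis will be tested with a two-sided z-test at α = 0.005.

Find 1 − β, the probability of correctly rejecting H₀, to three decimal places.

Standardized effect: d = |μ_{strain X} − μ_{strain Y}| / σ = |2.68 − 2.43| / 0.37 = 0.6757
Noncentrality parameter: δ = d·√(n/2) = 0.6757 × √(25/2) = 2.3889
Two-sided α = 0.005 → critical value z_{0.0025} = 2.807.
Power = Φ(δ − 2.807) + Φ(−δ − 2.807) = Φ(-0.418) + Φ(-5.196) = 0.3379 + 0.0000 = 0.3379.

Power ≈ 0.338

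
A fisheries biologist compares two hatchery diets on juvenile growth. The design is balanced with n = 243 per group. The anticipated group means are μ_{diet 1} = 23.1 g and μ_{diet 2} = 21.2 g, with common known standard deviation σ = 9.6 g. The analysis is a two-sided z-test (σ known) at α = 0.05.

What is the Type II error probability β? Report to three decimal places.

Standardized effect: d = |μ_{diet 1} − μ_{diet 2}| / σ = |23.1 − 21.2| / 9.6 = 0.1979
Noncentrality parameter: δ = d·√(n/2) = 0.1979 × √(243/2) = 2.1816
Critical value for a two-sided test at α = 0.05: z_{α/2} = 1.960.
Power = Φ(δ − 1.960) + Φ(−δ − 1.960) = Φ(0.222) + Φ(-4.142) = 0.5877 + 0.0000 = 0.5877.
Type II error: β = 1 − power = 1 − 0.5877 = 0.4123.

β ≈ 0.412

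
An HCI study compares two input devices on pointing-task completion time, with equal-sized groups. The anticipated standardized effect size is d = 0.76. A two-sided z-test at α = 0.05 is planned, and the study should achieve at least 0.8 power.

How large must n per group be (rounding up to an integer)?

n = 28 per group

For power 0.8 need Φ(δ − z_{0.025}) = 0.8, so δ = z_{0.025} + z_{0.20} = 1.960 + 0.842 = 2.802.
(Ignoring the negligible lower-tail rejection probability gives the usual closed-form inversion.)
δ = d·√(n/2) ⇒ n = 2(δ/d)² = 2 × (2.802 / 0.76)² = 27.18.
Round up to the next whole unit.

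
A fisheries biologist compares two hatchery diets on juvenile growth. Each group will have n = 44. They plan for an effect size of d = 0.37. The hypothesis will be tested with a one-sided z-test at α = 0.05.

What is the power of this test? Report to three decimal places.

Power ≈ 0.536

Noncentrality parameter: λ = d·√(n/2) = 0.37 × √(44/2) = 1.7355
Critical value for a one-sided test at α = 0.05: z_α = 1.645.
Power = Φ(λ − 1.645) = Φ(0.091) = 0.5361.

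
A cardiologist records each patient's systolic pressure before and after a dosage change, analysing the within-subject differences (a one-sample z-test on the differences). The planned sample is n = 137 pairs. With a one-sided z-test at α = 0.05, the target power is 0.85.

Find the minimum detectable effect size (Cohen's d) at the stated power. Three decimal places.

d ≈ 0.229

Required noncentrality: δ = z_{0.05} + z_{0.15} = 1.645 + 1.036 = 2.681.
δ = d·√n ⇒ d = δ/√n = 2.681/√137 = 0.2291.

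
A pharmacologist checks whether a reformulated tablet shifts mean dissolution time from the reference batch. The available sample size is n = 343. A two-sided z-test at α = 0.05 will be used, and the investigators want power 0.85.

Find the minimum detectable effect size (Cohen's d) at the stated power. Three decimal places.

Need Φ(δ − 1.960) = 0.85, so δ = 1.960 + 1.036 = 2.996.
(Lower-tail contribution to power is negligible for δ > 0.)
δ = d·√n ⇒ d = δ/√n = 2.996/√343 = 0.1618.

d ≈ 0.162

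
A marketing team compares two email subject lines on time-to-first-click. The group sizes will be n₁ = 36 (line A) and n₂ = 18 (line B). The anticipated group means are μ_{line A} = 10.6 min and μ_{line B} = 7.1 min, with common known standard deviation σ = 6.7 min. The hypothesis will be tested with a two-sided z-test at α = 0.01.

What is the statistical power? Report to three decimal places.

Standardized effect: d = |μ_{line A} − μ_{line B}| / σ = |10.6 − 7.1| / 6.7 = 0.5224
Noncentrality parameter: δ = d / √(1/n₁ + 1/n₂) = 0.5224 / √(1/36 + 1/18) = 1.8096
Two-sided α = 0.01 → critical value z_{0.005} = 2.576.
Power = Φ(δ − 2.576) + Φ(−δ − 2.576) = Φ(-0.766) + Φ(-4.385) = 0.2218 + 0.0000 = 0.2218.

Power ≈ 0.222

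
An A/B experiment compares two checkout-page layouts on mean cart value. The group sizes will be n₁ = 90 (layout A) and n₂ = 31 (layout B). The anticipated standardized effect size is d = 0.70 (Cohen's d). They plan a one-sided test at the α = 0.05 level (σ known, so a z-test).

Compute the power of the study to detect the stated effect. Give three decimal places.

Noncentrality parameter: δ = d / √(1/n₁ + 1/n₂) = 0.70 / √(1/90 + 1/31) = 3.3613
One-sided α = 0.05 → critical value z_{0.05} = 1.645.
Power = P(Z > 1.645 − δ) = Φ(1.716) = 0.9570.

Power ≈ 0.957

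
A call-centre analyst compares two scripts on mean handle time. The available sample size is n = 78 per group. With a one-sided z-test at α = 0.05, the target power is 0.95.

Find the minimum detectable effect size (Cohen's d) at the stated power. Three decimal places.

Required noncentrality: δ = z_{0.05} + z_{0.05} = 1.645 + 1.645 = 3.290.
δ = d·√(n/2) ⇒ d = δ/√(n/2) = 3.290/√(78/2) = 0.5268.

d ≈ 0.527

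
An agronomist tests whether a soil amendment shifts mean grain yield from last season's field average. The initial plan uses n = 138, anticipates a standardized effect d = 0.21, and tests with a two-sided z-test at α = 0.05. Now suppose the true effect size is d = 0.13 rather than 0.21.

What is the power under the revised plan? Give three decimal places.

Power ≈ 0.333

With d = 0.13: δ = d·√n = 0.13 × √138 = 1.5272. Critical value z_{0.025} = 1.960.
Revised power = Φ(δ − 1.960) + Φ(−δ − 1.960) = Φ(-0.433) + Φ(-3.487) = 0.3326 + 0.0002 = 0.3328.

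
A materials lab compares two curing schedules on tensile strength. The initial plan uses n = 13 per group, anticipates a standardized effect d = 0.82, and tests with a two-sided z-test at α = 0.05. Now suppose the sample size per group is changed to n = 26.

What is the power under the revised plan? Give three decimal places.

With n = 26 per group: δ = d·√(n/2) = 0.82 × √(26/2) = 2.9566. Critical value z_{0.025} = 1.960.
Revised power = Φ(δ − 1.960) + Φ(−δ − 1.960) = Φ(0.997) + Φ(-4.917) = 0.8405 + 0.0000 = 0.8405.

Power ≈ 0.841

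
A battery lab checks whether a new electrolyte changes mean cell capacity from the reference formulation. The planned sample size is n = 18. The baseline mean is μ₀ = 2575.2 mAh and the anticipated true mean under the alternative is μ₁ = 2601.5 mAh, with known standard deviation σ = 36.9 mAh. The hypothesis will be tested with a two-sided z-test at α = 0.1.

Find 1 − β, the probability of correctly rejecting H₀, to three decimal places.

Power ≈ 0.916

Standardized effect: d = |μ₁ − μ₀| / σ = |2601.5 − 2575.2| / 36.9 = 0.7127
Noncentrality parameter: δ = d·√n = 0.7127 × √18 = 3.0239
Critical value for a two-sided test at α = 0.1: z_{α/2} = 1.645.
Power = Φ(δ − 1.645) + Φ(−δ − 1.645) = Φ(1.379) + Φ(-4.669) = 0.9161 + 0.0000 = 0.9161.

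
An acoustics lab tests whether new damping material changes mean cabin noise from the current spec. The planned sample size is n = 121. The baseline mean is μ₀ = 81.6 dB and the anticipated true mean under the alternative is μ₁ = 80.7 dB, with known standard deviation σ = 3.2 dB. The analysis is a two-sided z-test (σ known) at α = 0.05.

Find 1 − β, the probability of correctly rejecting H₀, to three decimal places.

Power ≈ 0.872

Standardized effect: d = |μ₁ − μ₀| / σ = |80.7 − 81.6| / 3.2 = 0.2812
Noncentrality parameter: δ = d·√n = 0.2812 × √121 = 3.0938
Two-sided α = 0.05 → critical value z_{0.025} = 1.960.
Power = Φ(δ − 1.960) + Φ(−δ − 1.960) = Φ(1.134) + Φ(-5.054) = 0.8716 + 0.0000 = 0.8716.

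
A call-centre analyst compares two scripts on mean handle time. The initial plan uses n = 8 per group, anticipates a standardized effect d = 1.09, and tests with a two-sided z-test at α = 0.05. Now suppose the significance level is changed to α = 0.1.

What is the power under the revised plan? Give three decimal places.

δ = d·√(n/2) = 1.09 × √(8/2) = 2.1800 (unchanged). New critical value: z_{0.05} = 1.645.
Revised power = Φ(δ − 1.645) + Φ(−δ − 1.645) = Φ(0.535) + Φ(-3.825) = 0.7037 + 0.0001 = 0.7038.

Power ≈ 0.704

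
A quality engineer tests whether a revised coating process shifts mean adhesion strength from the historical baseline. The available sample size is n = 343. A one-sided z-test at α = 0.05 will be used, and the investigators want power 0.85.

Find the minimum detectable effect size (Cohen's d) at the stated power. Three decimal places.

Need Φ(δ − 1.645) = 0.85, so δ = 1.645 + 1.036 = 2.681.
δ = d·√n ⇒ d = δ/√n = 2.681/√343 = 0.1448.

d ≈ 0.145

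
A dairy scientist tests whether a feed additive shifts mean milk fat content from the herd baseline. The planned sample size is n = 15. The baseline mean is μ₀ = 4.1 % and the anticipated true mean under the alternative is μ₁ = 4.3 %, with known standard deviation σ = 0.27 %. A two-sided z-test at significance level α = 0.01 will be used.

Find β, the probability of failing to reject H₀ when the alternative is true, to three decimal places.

Standardized effect: d = |μ₁ − μ₀| / σ = |4.3 − 4.1| / 0.27 = 0.7407
Noncentrality parameter: δ = d·√n = 0.7407 × √15 = 2.8689
Two-sided α = 0.01 → critical value z_{0.005} = 2.576.
Power = Φ(δ − 2.576) + Φ(−δ − 2.576) = Φ(0.293) + Φ(-5.445) = 0.6153 + 0.0000 = 0.6153.
Type II error: β = 1 − power = 1 − 0.6153 = 0.3847.

β ≈ 0.385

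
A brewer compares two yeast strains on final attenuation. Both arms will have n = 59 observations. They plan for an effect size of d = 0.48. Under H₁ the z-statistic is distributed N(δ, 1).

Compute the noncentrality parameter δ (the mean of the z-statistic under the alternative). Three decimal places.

δ ≈ 2.607

δ = d·√(n/2) = 0.48 × √(59/2) = 2.6071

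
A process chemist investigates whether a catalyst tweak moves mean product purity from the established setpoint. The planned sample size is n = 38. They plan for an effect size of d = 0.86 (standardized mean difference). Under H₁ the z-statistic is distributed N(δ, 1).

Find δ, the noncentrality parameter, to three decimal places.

The noncentrality parameter scales effect size by the design's sample-size factor: δ = d·√n = 0.86 × √38 = 5.3014

δ ≈ 5.301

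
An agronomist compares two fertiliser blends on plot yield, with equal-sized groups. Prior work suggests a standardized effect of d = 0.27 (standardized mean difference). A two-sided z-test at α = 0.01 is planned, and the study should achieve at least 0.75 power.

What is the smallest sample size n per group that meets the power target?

n = 290 per group

For power 0.75 need Φ(δ − z_{0.005}) = 0.75, so δ = z_{0.005} + z_{0.25} = 2.576 + 0.674 = 3.250.
(Ignoring the negligible lower-tail rejection probability gives the usual closed-form inversion.)
δ = d·√(n/2) ⇒ n = 2(δ/d)² = 2 × (3.250 / 0.27)² = 289.84.
Rounding up, n = 290 per group.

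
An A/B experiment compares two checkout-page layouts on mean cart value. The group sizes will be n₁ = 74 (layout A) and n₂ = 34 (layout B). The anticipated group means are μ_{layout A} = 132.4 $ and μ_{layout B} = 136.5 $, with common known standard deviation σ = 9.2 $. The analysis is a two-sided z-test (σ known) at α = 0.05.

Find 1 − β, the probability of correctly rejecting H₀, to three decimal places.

Standardized effect: d = |μ_{layout A} − μ_{layout B}| / σ = |132.4 − 136.5| / 9.2 = 0.4457
Noncentrality parameter: δ = d / √(1/n₁ + 1/n₂) = 0.4457 / √(1/74 + 1/34) = 2.1510
Critical value for a two-sided test at α = 0.05: z_{α/2} = 1.960.
Power = Φ(δ − 1.960) + Φ(−δ − 1.960) = Φ(0.191) + Φ(-4.111) = 0.5757 + 0.0000 = 0.5758.

Power ≈ 0.576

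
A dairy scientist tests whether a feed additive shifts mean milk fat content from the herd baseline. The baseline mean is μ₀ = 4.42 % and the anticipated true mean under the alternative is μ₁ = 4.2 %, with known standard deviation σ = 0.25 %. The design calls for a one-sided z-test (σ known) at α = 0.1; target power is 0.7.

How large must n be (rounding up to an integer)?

Standardized effect: d = |μ₁ − μ₀| / σ = |4.2 − 4.42| / 0.25 = 0.8800
Set Φ(δ − 1.282) = 0.7; then δ − 1.282 = Φ⁻¹(0.7) = 0.524, giving δ = 1.806.
δ = d·√n ⇒ n = (δ/d)² = (1.806 / 0.8800)² = 4.21.
Round up to the next whole unit.

n = 5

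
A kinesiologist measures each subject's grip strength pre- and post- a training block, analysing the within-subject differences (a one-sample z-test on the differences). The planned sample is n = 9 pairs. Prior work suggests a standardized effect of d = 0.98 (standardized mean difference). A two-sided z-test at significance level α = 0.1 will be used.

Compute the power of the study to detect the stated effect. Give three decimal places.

Noncentrality parameter: δ = d·√n = 0.98 × √9 = 2.9400
Two-sided α = 0.1 → critical value z_{0.05} = 1.645.
Power = Φ(δ − 1.645) + Φ(−δ − 1.645) = Φ(1.295) + Φ(-4.585) = 0.9024 + 0.0000 = 0.9024.

Power ≈ 0.902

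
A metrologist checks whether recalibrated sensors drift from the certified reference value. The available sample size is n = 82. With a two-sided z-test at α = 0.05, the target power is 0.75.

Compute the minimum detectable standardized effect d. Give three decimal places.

d ≈ 0.291

Required noncentrality: δ = z_{0.025} + z_{0.25} = 1.960 + 0.674 = 2.634.
(Lower-tail contribution to power is negligible for δ > 0.)
δ = d·√n ⇒ d = δ/√n = 2.634/√82 = 0.2909.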